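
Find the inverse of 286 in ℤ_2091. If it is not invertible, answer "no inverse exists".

1762

Run Euclid on (2091, 286):
2091 = 7×286 + 89
286 = 3×89 + 19
89 = 4×19 + 13
19 = 1×13 + 6
13 = 2×6 + 1
6 = 6×1 + 0
The gcd is 1. Working backward:
1 = 13 − 2·6
1 = −2·19 + 3·13
1 = 3·89 − 14·19
1 = −14·286 + 45·89
1 = 45·2091 − 329·286
Hence 286⁻¹ ≡ -329 ≡ 1762 (mod 2091).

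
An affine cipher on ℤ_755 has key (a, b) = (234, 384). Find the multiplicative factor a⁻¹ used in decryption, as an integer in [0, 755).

Extended Euclidean algorithm:
755 = 3*234 + 53
234 = 4*53 + 22
53 = 2*22 + 9
22 = 2*9 + 4
9 = 2*4 + 1
4 = 4*1 + 0
Since gcd(234, 755) = 1, back-substitute to write 1 as a combination:
1 = 9 − 2·4
1 = −2·22 + 5·9
1 = 5·53 − 12·22
1 = −12·234 + 53·53
1 = 53·755 − 171·234
Hence 234⁻¹ ≡ -171 ≡ 584 (mod 755).

584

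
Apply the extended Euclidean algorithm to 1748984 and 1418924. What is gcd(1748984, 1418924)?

4

Repeated division:
1748984 = 1*1418924 + 330060
1418924 = 4*330060 + 98684
330060 = 3*98684 + 34008
98684 = 2*34008 + 30668
34008 = 1*30668 + 3340
30668 = 9*3340 + 608
3340 = 5*608 + 300
608 = 2*300 + 8
300 = 37*8 + 4
8 = 2*4 + 0
gcd(1748984, 1418924) = 4.
Working backward:
4 = 300 − 37·8
4 = −37·608 + 75·300
4 = 75·3340 − 412·608
4 = −412·30668 + 3783·3340
4 = 3783·34008 − 4195·30668
4 = −4195·98684 + 12173·34008
4 = 12173·330060 − 40714·98684
4 = −40714·1418924 + 175029·330060
4 = 175029·1748984 − 215743·1418924
So 4 = (175029)·1748984 + (-215743)·1418924.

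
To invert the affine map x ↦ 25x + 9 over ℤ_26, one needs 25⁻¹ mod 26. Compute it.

25

Extended Euclidean algorithm:
26 = 1*25 + 1
25 = 25*1 + 0
gcd = 1, so the inverse exists. Back-substitute:
1 = 26 − 25
So 25·(-1) ≡ 1 (mod 26), and -1 ≡ 25 (mod 26).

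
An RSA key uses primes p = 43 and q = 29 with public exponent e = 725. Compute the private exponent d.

485

φ(n) = (p−1)(q−1) = 42·28 = 1176.
Need d with 725·d ≡ 1 (mod 1176). Apply the extended Euclidean algorithm:
1176 = 1·725 + 451
725 = 1·451 + 274
451 = 1·274 + 177
274 = 1·177 + 97
177 = 1·97 + 80
97 = 1·80 + 17
80 = 4·17 + 12
17 = 1·12 + 5
12 = 2·5 + 2
5 = 2·2 + 1
2 = 2·1 + 0
Back-substitute:
1 = 5 − 2·2
1 = −2·12 + 5·5
1 = 5·17 − 7·12
1 = −7·80 + 33·17
1 = 33·97 − 40·80
1 = −40·177 + 73·97
1 = 73·274 − 113·177
1 = −113·451 + 186·274
1 = 186·725 − 299·451
1 = −299·1176 + 485·725
So 725·485 ≡ 1 (mod 1176), hence d = 485.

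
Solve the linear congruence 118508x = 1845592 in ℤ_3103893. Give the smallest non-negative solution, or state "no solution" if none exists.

no solution

gcd(118508, 3103893):
3103893 = 26×118508 + 22685
118508 = 5×22685 + 5083
22685 = 4×5083 + 2353
5083 = 2×2353 + 377
2353 = 6×377 + 91
377 = 4×91 + 13
91 = 7×13 + 0
gcd = 13, but 13 ∤ 1845592, so the congruence has no solution.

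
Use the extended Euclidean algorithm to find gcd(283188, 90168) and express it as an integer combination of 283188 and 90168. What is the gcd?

12

Apply Euclid's algorithm to 283188 and 90168:
283188 = 3×90168 + 12684
90168 = 7×12684 + 1380
12684 = 9×1380 + 264
1380 = 5×264 + 60
264 = 4×60 + 24
60 = 2×24 + 12
24 = 2×12 + 0
gcd(283188, 90168) = 12.
Working backward:
12 = 60 − 2·24
12 = −2·264 + 9·60
12 = 9·1380 − 47·264
12 = −47·12684 + 432·1380
12 = 432·90168 − 3071·12684
12 = −3071·283188 + 9645·90168
So 12 = (-3071)·283188 + (9645)·90168.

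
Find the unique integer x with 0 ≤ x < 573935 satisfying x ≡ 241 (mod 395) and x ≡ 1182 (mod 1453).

405116

Write x = 241 + 395·k. Then 395·k ≡ 1182 − 241 ≡ 941 (mod 1453).
Need 395⁻¹ mod 1453. Extended Euclid on (1453, 395):
1453 = 3*395 + 268
395 = 1*268 + 127
268 = 2*127 + 14
127 = 9*14 + 1
14 = 14*1 + 0
Back-substitute:
1 = 127 − 9·14
1 = −9·268 + 19·127
1 = 19·395 − 28·268
1 = −28·1453 + 103·395
395⁻¹ ≡ 103 (mod 1453), so k ≡ 103·941 ≡ 1025 (mod 1453).
x = 241 + 395·1025 = 405116.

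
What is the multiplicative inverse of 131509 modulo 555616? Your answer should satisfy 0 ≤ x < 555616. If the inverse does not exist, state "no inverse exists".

68541

Apply the Euclidean algorithm to 555616 and 131509:
555616 = 4·131509 + 29580
131509 = 4·29580 + 13189
29580 = 2·13189 + 3202
13189 = 4·3202 + 381
3202 = 8·381 + 154
381 = 2·154 + 73
154 = 2·73 + 8
73 = 9·8 + 1
8 = 8·1 + 0
gcd = 1, so the inverse exists. Back-substitute:
1 = 73 − 9·8
1 = −9·154 + 19·73
1 = 19·381 − 47·154
1 = −47·3202 + 395·381
1 = 395·13189 − 1627·3202
1 = −1627·29580 + 3649·13189
1 = 3649·131509 − 16223·29580
1 = −16223·555616 + 68541·131509
So 131509·68541 ≡ 1 (mod 555616).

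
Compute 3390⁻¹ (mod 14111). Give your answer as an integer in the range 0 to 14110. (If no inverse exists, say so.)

4200

Run Euclid on (14111, 3390):
14111 = 4·3390 + 551
3390 = 6·551 + 84
551 = 6·84 + 47
84 = 1·47 + 37
47 = 1·37 + 10
37 = 3·10 + 7
10 = 1·7 + 3
7 = 2·3 + 1
3 = 3·1 + 0
gcd = 1, so the inverse exists. Back-substitute:
1 = 7 − 2·3
1 = −2·10 + 3·7
1 = 3·37 − 11·10
1 = −11·47 + 14·37
1 = 14·84 − 25·47
1 = −25·551 + 164·84
1 = 164·3390 − 1009·551
1 = −1009·14111 + 4200·3390
So 3390·4200 ≡ 1 (mod 14111).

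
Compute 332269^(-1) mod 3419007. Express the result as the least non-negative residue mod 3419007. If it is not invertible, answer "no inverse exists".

Apply the Euclidean algorithm to 3419007 and 332269:
3419007 = 10·332269 + 96317
332269 = 3·96317 + 43318
96317 = 2·43318 + 9681
43318 = 4·9681 + 4594
9681 = 2·4594 + 493
4594 = 9·493 + 157
493 = 3·157 + 22
157 = 7·22 + 3
22 = 7·3 + 1
3 = 3·1 + 0
The gcd is 1. Working backward:
1 = 22 − 7·3
1 = −7·157 + 50·22
1 = 50·493 − 157·157
1 = −157·4594 + 1463·493
1 = 1463·9681 − 3083·4594
1 = −3083·43318 + 13795·9681
1 = 13795·96317 − 30673·43318
1 = −30673·332269 + 105814·96317
1 = 105814·3419007 − 1088813·332269
Hence 332269⁻¹ ≡ -1088813 ≡ 2330194 (mod 3419007).

2330194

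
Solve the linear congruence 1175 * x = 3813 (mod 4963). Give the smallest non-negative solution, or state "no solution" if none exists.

527

First find gcd(1175, 4963):
4963 = 4·1175 + 263
1175 = 4·263 + 123
263 = 2·123 + 17
123 = 7·17 + 4
17 = 4·4 + 1
4 = 4·1 + 0
gcd = 1, so a unique solution mod 4963 exists.
Back-substitute for the Bézout coefficients:
1 = 17 − 4·4
1 = −4·123 + 29·17
1 = 29·263 − 62·123
1 = −62·1175 + 277·263
1 = 277·4963 − 1170·1175
So 1175·(-1170) ≡ 1 (mod 4963), giving 1175⁻¹ ≡ 3793.
x ≡ 1175⁻¹·3813 ≡ 3793·3813 ≡ 527 (mod 4963).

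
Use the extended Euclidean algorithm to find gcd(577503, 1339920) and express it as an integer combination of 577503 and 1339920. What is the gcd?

Euclidean algorithm:
1339920 = 2*577503 + 184914
577503 = 3*184914 + 22761
184914 = 8*22761 + 2826
22761 = 8*2826 + 153
2826 = 18*153 + 72
153 = 2*72 + 9
72 = 8*9 + 0
gcd(577503, 1339920) = 9.
Working backward:
9 = 153 − 2·72
9 = −2·2826 + 37·153
9 = 37·22761 − 298·2826
9 = −298·184914 + 2421·22761
9 = 2421·577503 − 7561·184914
9 = −7561·1339920 + 17543·577503
So 9 = (-7561)·1339920 + (17543)·577503.

9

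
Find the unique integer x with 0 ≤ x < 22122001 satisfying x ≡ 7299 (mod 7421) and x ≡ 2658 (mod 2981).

Write x = 7299 + 7421·k. Then 7421·k ≡ 2658 − 7299 ≡ 1321 (mod 2981).
Need 7421⁻¹ mod 2981. Extended Euclid on (2981, 1459):
2981 = 2*1459 + 63
1459 = 23*63 + 10
63 = 6*10 + 3
10 = 3*3 + 1
3 = 3*1 + 0
Back-substitute:
1 = 10 − 3·3
1 = −3·63 + 19·10
1 = 19·1459 − 440·63
1 = −440·2981 + 899·1459
7421⁻¹ ≡ 899 (mod 2981), so k ≡ 899·1321 ≡ 1141 (mod 2981).
x = 7299 + 7421·1141 = 8474660.

8474660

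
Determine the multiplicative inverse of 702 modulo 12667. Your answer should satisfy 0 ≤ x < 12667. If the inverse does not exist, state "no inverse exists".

Apply the Euclidean algorithm to 12667 and 702:
12667 = 18·702 + 31
702 = 22·31 + 20
31 = 1·20 + 11
20 = 1·11 + 9
11 = 1·9 + 2
9 = 4·2 + 1
2 = 2·1 + 0
The gcd is 1. Working backward:
1 = 9 − 4·2
1 = −4·11 + 5·9
1 = 5·20 − 9·11
1 = −9·31 + 14·20
1 = 14·702 − 317·31
1 = −317·12667 + 5720·702
So 702·5720 ≡ 1 (mod 12667).

5720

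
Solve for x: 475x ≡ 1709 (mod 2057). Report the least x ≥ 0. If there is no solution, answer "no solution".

926

First find gcd(475, 2057):
2057 = 4×475 + 157
475 = 3×157 + 4
157 = 39×4 + 1
4 = 4×1 + 0
gcd = 1, so a unique solution mod 2057 exists.
Back-substitute for the Bézout coefficients:
1 = 157 − 39·4
1 = −39·475 + 118·157
1 = 118·2057 − 511·475
So 475·(-511) ≡ 1 (mod 2057), giving 475⁻¹ ≡ 1546.
x ≡ 475⁻¹·1709 ≡ 1546·1709 ≡ 926 (mod 2057).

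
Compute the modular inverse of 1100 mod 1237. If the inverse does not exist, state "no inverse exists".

Run Euclid on (1237, 1100):
1237 = 1×1100 + 137
1100 = 8×137 + 4
137 = 34×4 + 1
4 = 4×1 + 0
The gcd is 1. Working backward:
1 = 137 − 34·4
1 = −34·1100 + 273·137
1 = 273·1237 − 307·1100
Hence 1100⁻¹ ≡ -307 ≡ 930 (mod 1237).

930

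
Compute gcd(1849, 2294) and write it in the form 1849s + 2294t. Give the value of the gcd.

Euclidean algorithm:
2294 = 1*1849 + 445
1849 = 4*445 + 69
445 = 6*69 + 31
69 = 2*31 + 7
31 = 4*7 + 3
7 = 2*3 + 1
3 = 3*1 + 0
gcd(1849, 2294) = 1.
Working backward:
1 = 7 − 2·3
1 = −2·31 + 9·7
1 = 9·69 − 20·31
1 = −20·445 + 129·69
1 = 129·1849 − 536·445
1 = −536·2294 + 665·1849
So 1 = (-536)·2294 + (665)·1849.

1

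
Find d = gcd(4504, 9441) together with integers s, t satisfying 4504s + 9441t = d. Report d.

Euclidean algorithm:
9441 = 2·4504 + 433
4504 = 10·433 + 174
433 = 2·174 + 85
174 = 2·85 + 4
85 = 21·4 + 1
4 = 4·1 + 0
gcd(4504, 9441) = 1.
Back-substituting:
1 = 85 − 21·4
1 = −21·174 + 43·85
1 = 43·433 − 107·174
1 = −107·4504 + 1113·433
1 = 1113·9441 − 2333·4504
So 1 = (1113)·9441 + (-2333)·4504.

1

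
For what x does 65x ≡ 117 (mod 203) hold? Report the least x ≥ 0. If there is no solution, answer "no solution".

83

First find gcd(65, 203):
203 = 3×65 + 8
65 = 8×8 + 1
8 = 8×1 + 0
gcd = 1, so a unique solution mod 203 exists.
Back-substitute for the Bézout coefficients:
1 = 65 − 8·8
1 = −8·203 + 25·65
So 65·(25) ≡ 1 (mod 203), giving 65⁻¹ ≡ 25.
x ≡ 65⁻¹·117 ≡ 25·117 ≡ 83 (mod 203).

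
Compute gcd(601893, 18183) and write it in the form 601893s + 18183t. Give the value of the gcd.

3

Euclidean algorithm:
601893 = 33*18183 + 1854
18183 = 9*1854 + 1497
1854 = 1*1497 + 357
1497 = 4*357 + 69
357 = 5*69 + 12
69 = 5*12 + 9
12 = 1*9 + 3
9 = 3*3 + 0
gcd(601893, 18183) = 3.
Working backward:
3 = 12 − 9
3 = −69 + 6·12
3 = 6·357 − 31·69
3 = −31·1497 + 130·357
3 = 130·1854 − 161·1497
3 = −161·18183 + 1579·1854
3 = 1579·601893 − 52268·18183
So 3 = (1579)·601893 + (-52268)·18183.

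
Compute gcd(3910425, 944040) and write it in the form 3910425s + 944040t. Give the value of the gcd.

15

Euclidean algorithm:
3910425 = 4*944040 + 134265
944040 = 7*134265 + 4185
134265 = 32*4185 + 345
4185 = 12*345 + 45
345 = 7*45 + 30
45 = 1*30 + 15
30 = 2*15 + 0
gcd(3910425, 944040) = 15.
Working backward:
15 = 45 − 30
15 = −345 + 8·45
15 = 8·4185 − 97·345
15 = −97·134265 + 3112·4185
15 = 3112·944040 − 21881·134265
15 = −21881·3910425 + 90636·944040
So 15 = (-21881)·3910425 + (90636)·944040.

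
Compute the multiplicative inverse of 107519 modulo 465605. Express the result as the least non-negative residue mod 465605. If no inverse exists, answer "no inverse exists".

Run Euclid on (465605, 107519):
465605 = 4·107519 + 35529
107519 = 3·35529 + 932
35529 = 38·932 + 113
932 = 8·113 + 28
113 = 4·28 + 1
28 = 28·1 + 0
Since gcd(107519, 465605) = 1, back-substitute to write 1 as a combination:
1 = 113 − 4·28
1 = −4·932 + 33·113
1 = 33·35529 − 1258·932
1 = −1258·107519 + 3807·35529
1 = 3807·465605 − 16486·107519
Thus 107519·(-16486) ≡ 1 (mod 465605); reducing, -16486 mod 465605 = 449119.

449119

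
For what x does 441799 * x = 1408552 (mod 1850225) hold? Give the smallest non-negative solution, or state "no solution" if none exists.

First find gcd(441799, 1850225):
1850225 = 4×441799 + 83029
441799 = 5×83029 + 26654
83029 = 3×26654 + 3067
26654 = 8×3067 + 2118
3067 = 1×2118 + 949
2118 = 2×949 + 220
949 = 4×220 + 69
220 = 3×69 + 13
69 = 5×13 + 4
13 = 3×4 + 1
4 = 4×1 + 0
gcd = 1, so a unique solution mod 1850225 exists.
Back-substitute for the Bézout coefficients:
1 = 13 − 3·4
1 = −3·69 + 16·13
1 = 16·220 − 51·69
1 = −51·949 + 220·220
1 = 220·2118 − 491·949
1 = −491·3067 + 711·2118
1 = 711·26654 − 6179·3067
1 = −6179·83029 + 19248·26654
1 = 19248·441799 − 102419·83029
1 = −102419·1850225 + 428924·441799
So 441799·(428924) ≡ 1 (mod 1850225), giving 441799⁻¹ ≡ 428924.
x ≡ 441799⁻¹·1408552 ≡ 428924·1408552 ≡ 387898 (mod 1850225).

387898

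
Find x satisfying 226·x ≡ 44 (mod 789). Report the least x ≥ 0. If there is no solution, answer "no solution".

First find gcd(226, 789):
789 = 3·226 + 111
226 = 2·111 + 4
111 = 27·4 + 3
4 = 1·3 + 1
3 = 3·1 + 0
gcd = 1, so a unique solution mod 789 exists.
Back-substitute for the Bézout coefficients:
1 = 4 − 3
1 = −111 + 28·4
1 = 28·226 − 57·111
1 = −57·789 + 199·226
So 226·(199) ≡ 1 (mod 789), giving 226⁻¹ ≡ 199.
x ≡ 226⁻¹·44 ≡ 199·44 ≡ 77 (mod 789).

77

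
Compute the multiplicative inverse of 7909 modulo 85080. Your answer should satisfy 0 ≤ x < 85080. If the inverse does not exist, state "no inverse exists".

58789

Run Euclid on (85080, 7909):
85080 = 10·7909 + 5990
7909 = 1·5990 + 1919
5990 = 3·1919 + 233
1919 = 8·233 + 55
233 = 4·55 + 13
55 = 4·13 + 3
13 = 4·3 + 1
3 = 3·1 + 0
Since gcd(7909, 85080) = 1, back-substitute to write 1 as a combination:
1 = 13 − 4·3
1 = −4·55 + 17·13
1 = 17·233 − 72·55
1 = −72·1919 + 593·233
1 = 593·5990 − 1851·1919
1 = −1851·7909 + 2444·5990
1 = 2444·85080 − 26291·7909
Thus 7909·(-26291) ≡ 1 (mod 85080); reducing, -26291 mod 85080 = 58789.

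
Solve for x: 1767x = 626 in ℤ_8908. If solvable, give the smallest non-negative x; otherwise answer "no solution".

First find gcd(1767, 8908):
8908 = 5*1767 + 73
1767 = 24*73 + 15
73 = 4*15 + 13
15 = 1*13 + 2
13 = 6*2 + 1
2 = 2*1 + 0
gcd = 1, so a unique solution mod 8908 exists.
Back-substitute for the Bézout coefficients:
1 = 13 − 6·2
1 = −6·15 + 7·13
1 = 7·73 − 34·15
1 = −34·1767 + 823·73
1 = 823·8908 − 4149·1767
So 1767·(-4149) ≡ 1 (mod 8908), giving 1767⁻¹ ≡ 4759.
x ≡ 1767⁻¹·626 ≡ 4759·626 ≡ 3862 (mod 8908).

3862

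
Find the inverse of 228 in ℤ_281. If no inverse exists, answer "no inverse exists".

Run Euclid on (281, 228):
281 = 1×228 + 53
228 = 4×53 + 16
53 = 3×16 + 5
16 = 3×5 + 1
5 = 5×1 + 0
The gcd is 1. Working backward:
1 = 16 − 3·5
1 = −3·53 + 10·16
1 = 10·228 − 43·53
1 = −43·281 + 53·228
So 228·53 ≡ 1 (mod 281).

53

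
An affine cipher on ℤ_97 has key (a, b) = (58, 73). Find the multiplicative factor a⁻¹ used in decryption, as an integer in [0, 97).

Apply the Euclidean algorithm to 97 and 58:
97 = 1·58 + 39
58 = 1·39 + 19
39 = 2·19 + 1
19 = 19·1 + 0
gcd = 1, so the inverse exists. Back-substitute:
1 = 39 − 2·19
1 = −2·58 + 3·39
1 = 3·97 − 5·58
So 58·(-5) ≡ 1 (mod 97), and -5 ≡ 92 (mod 97).

92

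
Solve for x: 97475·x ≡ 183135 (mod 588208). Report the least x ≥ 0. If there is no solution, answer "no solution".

First find gcd(97475, 588208):
588208 = 6·97475 + 3358
97475 = 29·3358 + 93
3358 = 36·93 + 10
93 = 9·10 + 3
10 = 3·3 + 1
3 = 3·1 + 0
gcd = 1, so a unique solution mod 588208 exists.
Back-substitute for the Bézout coefficients:
1 = 10 − 3·3
1 = −3·93 + 28·10
1 = 28·3358 − 1011·93
1 = −1011·97475 + 29347·3358
1 = 29347·588208 − 177093·97475
So 97475·(-177093) ≡ 1 (mod 588208), giving 97475⁻¹ ≡ 411115.
x ≡ 97475⁻¹·183135 ≡ 411115·183135 ≡ 97941 (mod 588208).

97941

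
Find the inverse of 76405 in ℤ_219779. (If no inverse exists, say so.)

Euclidean algorithm on 219779, 76405:
219779 = 2*76405 + 66969
76405 = 1*66969 + 9436
66969 = 7*9436 + 917
9436 = 10*917 + 266
917 = 3*266 + 119
266 = 2*119 + 28
119 = 4*28 + 7
28 = 4*7 + 0
gcd(76405, 219779) = 7 ≠ 1, so 76405 has no multiplicative inverse modulo 219779.

no inverse exists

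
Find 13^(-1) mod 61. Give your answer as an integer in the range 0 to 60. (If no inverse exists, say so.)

Apply the Euclidean algorithm to 61 and 13:
61 = 4*13 + 9
13 = 1*9 + 4
9 = 2*4 + 1
4 = 4*1 + 0
Since gcd(13, 61) = 1, back-substitute to write 1 as a combination:
1 = 9 − 2·4
1 = −2·13 + 3·9
1 = 3·61 − 14·13
So 13·(-14) ≡ 1 (mod 61), and -14 ≡ 47 (mod 61).

47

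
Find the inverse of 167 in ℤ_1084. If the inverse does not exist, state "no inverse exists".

Apply the Euclidean algorithm to 1084 and 167:
1084 = 6*167 + 82
167 = 2*82 + 3
82 = 27*3 + 1
3 = 3*1 + 0
The gcd is 1. Working backward:
1 = 82 − 27·3
1 = −27·167 + 55·82
1 = 55·1084 − 357·167
So 167·(-357) ≡ 1 (mod 1084), and -357 ≡ 727 (mod 1084).

727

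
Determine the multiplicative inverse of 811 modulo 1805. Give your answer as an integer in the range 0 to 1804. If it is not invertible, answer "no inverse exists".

1371

Run Euclid on (1805, 811):
1805 = 2·811 + 183
811 = 4·183 + 79
183 = 2·79 + 25
79 = 3·25 + 4
25 = 6·4 + 1
4 = 4·1 + 0
The gcd is 1. Working backward:
1 = 25 − 6·4
1 = −6·79 + 19·25
1 = 19·183 − 44·79
1 = −44·811 + 195·183
1 = 195·1805 − 434·811
So 811·(-434) ≡ 1 (mod 1805), and -434 ≡ 1371 (mod 1805).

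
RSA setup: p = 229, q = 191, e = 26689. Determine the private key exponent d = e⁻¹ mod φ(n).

φ(n) = (p−1)(q−1) = 228·190 = 43320.
Need d with 26689·d ≡ 1 (mod 43320). Apply the extended Euclidean algorithm:
43320 = 1·26689 + 16631
26689 = 1·16631 + 10058
16631 = 1·10058 + 6573
10058 = 1·6573 + 3485
6573 = 1·3485 + 3088
3485 = 1·3088 + 397
3088 = 7·397 + 309
397 = 1·309 + 88
309 = 3·88 + 45
88 = 1·45 + 43
45 = 1·43 + 2
43 = 21·2 + 1
2 = 2·1 + 0
Back-substitute:
1 = 43 − 21·2
1 = −21·45 + 22·43
1 = 22·88 − 43·45
1 = −43·309 + 151·88
1 = 151·397 − 194·309
1 = −194·3088 + 1509·397
1 = 1509·3485 − 1703·3088
1 = −1703·6573 + 3212·3485
1 = 3212·10058 − 4915·6573
1 = −4915·16631 + 8127·10058
1 = 8127·26689 − 13042·16631
1 = −13042·43320 + 21169·26689
So 26689·21169 ≡ 1 (mod 43320), hence d = 21169.

21169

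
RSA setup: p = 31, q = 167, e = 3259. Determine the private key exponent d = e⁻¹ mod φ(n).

φ(n) = (p−1)(q−1) = 30·166 = 4980.
Need d with 3259·d ≡ 1 (mod 4980). Apply the extended Euclidean algorithm:
4980 = 1*3259 + 1721
3259 = 1*1721 + 1538
1721 = 1*1538 + 183
1538 = 8*183 + 74
183 = 2*74 + 35
74 = 2*35 + 4
35 = 8*4 + 3
4 = 1*3 + 1
3 = 3*1 + 0
Back-substitute:
1 = 4 − 3
1 = −35 + 9·4
1 = 9·74 − 19·35
1 = −19·183 + 47·74
1 = 47·1538 − 395·183
1 = −395·1721 + 442·1538
1 = 442·3259 − 837·1721
1 = −837·4980 + 1279·3259
So 3259·1279 ≡ 1 (mod 4980), hence d = 1279.

1279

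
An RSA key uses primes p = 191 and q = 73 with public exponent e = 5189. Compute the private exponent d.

29

φ(n) = (p−1)(q−1) = 190·72 = 13680.
Need d with 5189·d ≡ 1 (mod 13680). Apply the extended Euclidean algorithm:
13680 = 2*5189 + 3302
5189 = 1*3302 + 1887
3302 = 1*1887 + 1415
1887 = 1*1415 + 472
1415 = 2*472 + 471
472 = 1*471 + 1
471 = 471*1 + 0
Back-substitute:
1 = 472 − 471
1 = −1415 + 3·472
1 = 3·1887 − 4·1415
1 = −4·3302 + 7·1887
1 = 7·5189 − 11·3302
1 = −11·13680 + 29·5189
So 5189·29 ≡ 1 (mod 13680), hence d = 29.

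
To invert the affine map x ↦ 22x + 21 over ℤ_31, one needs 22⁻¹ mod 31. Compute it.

24

gcd(31, 22) by repeated division:
31 = 1*22 + 9
22 = 2*9 + 4
9 = 2*4 + 1
4 = 4*1 + 0
gcd = 1, so the inverse exists. Back-substitute:
1 = 9 − 2·4
1 = −2·22 + 5·9
1 = 5·31 − 7·22
So 22·(-7) ≡ 1 (mod 31), and -7 ≡ 24 (mod 31).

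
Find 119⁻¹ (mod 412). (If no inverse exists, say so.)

367

Apply the Euclidean algorithm to 412 and 119:
412 = 3*119 + 55
119 = 2*55 + 9
55 = 6*9 + 1
9 = 9*1 + 0
gcd = 1, so the inverse exists. Back-substitute:
1 = 55 − 6·9
1 = −6·119 + 13·55
1 = 13·412 − 45·119
So 119·(-45) ≡ 1 (mod 412), and -45 ≡ 367 (mod 412).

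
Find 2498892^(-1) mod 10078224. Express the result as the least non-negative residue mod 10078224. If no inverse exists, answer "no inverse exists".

no inverse exists

Euclidean algorithm on 10078224, 2498892:
10078224 = 4·2498892 + 82656
2498892 = 30·82656 + 19212
82656 = 4·19212 + 5808
19212 = 3·5808 + 1788
5808 = 3·1788 + 444
1788 = 4·444 + 12
444 = 37·12 + 0
Since gcd = 12 > 1, 2498892 is not a unit mod 10078224.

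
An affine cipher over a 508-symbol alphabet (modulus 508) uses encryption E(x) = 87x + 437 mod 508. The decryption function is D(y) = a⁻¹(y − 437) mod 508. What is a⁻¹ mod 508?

Run Euclid on (508, 87):
508 = 5*87 + 73
87 = 1*73 + 14
73 = 5*14 + 3
14 = 4*3 + 2
3 = 1*2 + 1
2 = 2*1 + 0
gcd = 1, so the inverse exists. Back-substitute:
1 = 3 − 2
1 = −14 + 5·3
1 = 5·73 − 26·14
1 = −26·87 + 31·73
1 = 31·508 − 181·87
So 87·(-181) ≡ 1 (mod 508), and -181 ≡ 327 (mod 508).

327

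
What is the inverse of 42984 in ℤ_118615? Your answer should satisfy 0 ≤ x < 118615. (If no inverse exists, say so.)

35744

Apply the Euclidean algorithm to 118615 and 42984:
118615 = 2*42984 + 32647
42984 = 1*32647 + 10337
32647 = 3*10337 + 1636
10337 = 6*1636 + 521
1636 = 3*521 + 73
521 = 7*73 + 10
73 = 7*10 + 3
10 = 3*3 + 1
3 = 3*1 + 0
Since gcd(42984, 118615) = 1, back-substitute to write 1 as a combination:
1 = 10 − 3·3
1 = −3·73 + 22·10
1 = 22·521 − 157·73
1 = −157·1636 + 493·521
1 = 493·10337 − 3115·1636
1 = −3115·32647 + 9838·10337
1 = 9838·42984 − 12953·32647
1 = −12953·118615 + 35744·42984
So 42984·35744 ≡ 1 (mod 118615).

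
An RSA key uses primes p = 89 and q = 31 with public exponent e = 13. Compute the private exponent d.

φ(n) = (p−1)(q−1) = 88·30 = 2640.
Need d with 13·d ≡ 1 (mod 2640). Apply the extended Euclidean algorithm:
2640 = 203*13 + 1
13 = 13*1 + 0
Back-substitute:
1 = 2640 − 203·13
So 13·(-203) ≡ 1 (mod 2640), hence d ≡ -203 ≡ 2437 (mod 2640).

2437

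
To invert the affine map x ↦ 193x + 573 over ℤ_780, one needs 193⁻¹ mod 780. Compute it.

gcd(780, 193) by repeated division:
780 = 4×193 + 8
193 = 24×8 + 1
8 = 8×1 + 0
The gcd is 1. Working backward:
1 = 193 − 24·8
1 = −24·780 + 97·193
So 193·97 ≡ 1 (mod 780).

97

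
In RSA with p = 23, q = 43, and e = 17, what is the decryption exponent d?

φ(n) = (p−1)(q−1) = 22·42 = 924.
Need d with 17·d ≡ 1 (mod 924). Apply the extended Euclidean algorithm:
924 = 54·17 + 6
17 = 2·6 + 5
6 = 1·5 + 1
5 = 5·1 + 0
Back-substitute:
1 = 6 − 5
1 = −17 + 3·6
1 = 3·924 − 163·17
So 17·(-163) ≡ 1 (mod 924), hence d ≡ -163 ≡ 761 (mod 924).

761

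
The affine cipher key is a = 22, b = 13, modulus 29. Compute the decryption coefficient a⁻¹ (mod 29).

4

gcd(29, 22) by repeated division:
29 = 1·22 + 7
22 = 3·7 + 1
7 = 7·1 + 0
The gcd is 1. Working backward:
1 = 22 − 3·7
1 = −3·29 + 4·22
So 22·4 ≡ 1 (mod 29).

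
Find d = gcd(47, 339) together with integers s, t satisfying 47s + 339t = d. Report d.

Euclidean algorithm:
339 = 7*47 + 10
47 = 4*10 + 7
10 = 1*7 + 3
7 = 2*3 + 1
3 = 3*1 + 0
gcd(47, 339) = 1.
Express as a combination:
1 = 7 − 2·3
1 = −2·10 + 3·7
1 = 3·47 − 14·10
1 = −14·339 + 101·47
So 1 = (-14)·339 + (101)·47.

1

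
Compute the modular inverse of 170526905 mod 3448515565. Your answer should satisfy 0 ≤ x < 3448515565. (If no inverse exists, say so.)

Euclidean algorithm on 3448515565, 170526905:
3448515565 = 20·170526905 + 37977465
170526905 = 4·37977465 + 18617045
37977465 = 2·18617045 + 743375
18617045 = 25·743375 + 32670
743375 = 22·32670 + 24635
32670 = 1·24635 + 8035
24635 = 3·8035 + 530
8035 = 15·530 + 85
530 = 6·85 + 20
85 = 4·20 + 5
20 = 4·5 + 0
gcd(170526905, 3448515565) = 5 ≠ 1, so 170526905 has no multiplicative inverse modulo 3448515565.

no inverse exists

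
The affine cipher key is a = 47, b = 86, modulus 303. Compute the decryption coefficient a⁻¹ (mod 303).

Apply the Euclidean algorithm to 303 and 47:
303 = 6·47 + 21
47 = 2·21 + 5
21 = 4·5 + 1
5 = 5·1 + 0
gcd = 1, so the inverse exists. Back-substitute:
1 = 21 − 4·5
1 = −4·47 + 9·21
1 = 9·303 − 58·47
So 47·(-58) ≡ 1 (mod 303), and -58 ≡ 245 (mod 303).

245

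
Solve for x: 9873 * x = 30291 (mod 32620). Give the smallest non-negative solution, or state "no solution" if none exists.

First find gcd(9873, 32620):
32620 = 3*9873 + 3001
9873 = 3*3001 + 870
3001 = 3*870 + 391
870 = 2*391 + 88
391 = 4*88 + 39
88 = 2*39 + 10
39 = 3*10 + 9
10 = 1*9 + 1
9 = 9*1 + 0
gcd = 1, so a unique solution mod 32620 exists.
Back-substitute for the Bézout coefficients:
1 = 10 − 9
1 = −39 + 4·10
1 = 4·88 − 9·39
1 = −9·391 + 40·88
1 = 40·870 − 89·391
1 = −89·3001 + 307·870
1 = 307·9873 − 1010·3001
1 = −1010·32620 + 3337·9873
So 9873·(3337) ≡ 1 (mod 32620), giving 9873⁻¹ ≡ 3337.
x ≡ 9873⁻¹·30291 ≡ 3337·30291 ≡ 24307 (mod 32620).

24307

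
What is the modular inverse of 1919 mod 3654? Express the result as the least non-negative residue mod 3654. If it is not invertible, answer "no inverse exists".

3515

Extended Euclidean algorithm:
3654 = 1×1919 + 1735
1919 = 1×1735 + 184
1735 = 9×184 + 79
184 = 2×79 + 26
79 = 3×26 + 1
26 = 26×1 + 0
gcd = 1, so the inverse exists. Back-substitute:
1 = 79 − 3·26
1 = −3·184 + 7·79
1 = 7·1735 − 66·184
1 = −66·1919 + 73·1735
1 = 73·3654 − 139·1919
Hence 1919⁻¹ ≡ -139 ≡ 3515 (mod 3654).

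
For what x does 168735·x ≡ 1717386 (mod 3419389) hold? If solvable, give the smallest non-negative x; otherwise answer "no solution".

353956

First find gcd(168735, 3419389):
3419389 = 20×168735 + 44689
168735 = 3×44689 + 34668
44689 = 1×34668 + 10021
34668 = 3×10021 + 4605
10021 = 2×4605 + 811
4605 = 5×811 + 550
811 = 1×550 + 261
550 = 2×261 + 28
261 = 9×28 + 9
28 = 3×9 + 1
9 = 9×1 + 0
gcd = 1, so a unique solution mod 3419389 exists.
Back-substitute for the Bézout coefficients:
1 = 28 − 3·9
1 = −3·261 + 28·28
1 = 28·550 − 59·261
1 = −59·811 + 87·550
1 = 87·4605 − 494·811
1 = −494·10021 + 1075·4605
1 = 1075·34668 − 3719·10021
1 = −3719·44689 + 4794·34668
1 = 4794·168735 − 18101·44689
1 = −18101·3419389 + 366814·168735
So 168735·(366814) ≡ 1 (mod 3419389), giving 168735⁻¹ ≡ 366814.
x ≡ 168735⁻¹·1717386 ≡ 366814·1717386 ≡ 353956 (mod 3419389).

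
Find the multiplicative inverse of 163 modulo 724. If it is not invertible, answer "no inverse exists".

gcd(724, 163) by repeated division:
724 = 4×163 + 72
163 = 2×72 + 19
72 = 3×19 + 15
19 = 1×15 + 4
15 = 3×4 + 3
4 = 1×3 + 1
3 = 3×1 + 0
Since gcd(163, 724) = 1, back-substitute to write 1 as a combination:
1 = 4 − 3
1 = −15 + 4·4
1 = 4·19 − 5·15
1 = −5·72 + 19·19
1 = 19·163 − 43·72
1 = −43·724 + 191·163
So 163·191 ≡ 1 (mod 724).

191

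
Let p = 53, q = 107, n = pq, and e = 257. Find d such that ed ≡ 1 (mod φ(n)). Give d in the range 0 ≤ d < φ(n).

4697

φ(n) = (p−1)(q−1) = 52·106 = 5512.
Need d with 257·d ≡ 1 (mod 5512). Apply the extended Euclidean algorithm:
5512 = 21×257 + 115
257 = 2×115 + 27
115 = 4×27 + 7
27 = 3×7 + 6
7 = 1×6 + 1
6 = 6×1 + 0
Back-substitute:
1 = 7 − 6
1 = −27 + 4·7
1 = 4·115 − 17·27
1 = −17·257 + 38·115
1 = 38·5512 − 815·257
So 257·(-815) ≡ 1 (mod 5512), hence d ≡ -815 ≡ 4697 (mod 5512).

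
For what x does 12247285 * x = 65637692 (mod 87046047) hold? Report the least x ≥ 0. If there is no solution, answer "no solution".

36014240

First find gcd(12247285, 87046047):
87046047 = 7·12247285 + 1315052
12247285 = 9·1315052 + 411817
1315052 = 3·411817 + 79601
411817 = 5·79601 + 13812
79601 = 5·13812 + 10541
13812 = 1·10541 + 3271
10541 = 3·3271 + 728
3271 = 4·728 + 359
728 = 2·359 + 10
359 = 35·10 + 9
10 = 1·9 + 1
9 = 9·1 + 0
gcd = 1, so a unique solution mod 87046047 exists.
Back-substitute for the Bézout coefficients:
1 = 10 − 9
1 = −359 + 36·10
1 = 36·728 − 73·359
1 = −73·3271 + 328·728
1 = 328·10541 − 1057·3271
1 = −1057·13812 + 1385·10541
1 = 1385·79601 − 7982·13812
1 = −7982·411817 + 41295·79601
1 = 41295·1315052 − 131867·411817
1 = −131867·12247285 + 1228098·1315052
1 = 1228098·87046047 − 8728553·12247285
So 12247285·(-8728553) ≡ 1 (mod 87046047), giving 12247285⁻¹ ≡ 78317494.
x ≡ 12247285⁻¹·65637692 ≡ 78317494·65637692 ≡ 36014240 (mod 87046047).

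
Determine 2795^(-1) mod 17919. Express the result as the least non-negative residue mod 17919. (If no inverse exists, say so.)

7283

Extended Euclidean algorithm:
17919 = 6·2795 + 1149
2795 = 2·1149 + 497
1149 = 2·497 + 155
497 = 3·155 + 32
155 = 4·32 + 27
32 = 1·27 + 5
27 = 5·5 + 2
5 = 2·2 + 1
2 = 2·1 + 0
gcd = 1, so the inverse exists. Back-substitute:
1 = 5 − 2·2
1 = −2·27 + 11·5
1 = 11·32 − 13·27
1 = −13·155 + 63·32
1 = 63·497 − 202·155
1 = −202·1149 + 467·497
1 = 467·2795 − 1136·1149
1 = −1136·17919 + 7283·2795
So 2795·7283 ≡ 1 (mod 17919).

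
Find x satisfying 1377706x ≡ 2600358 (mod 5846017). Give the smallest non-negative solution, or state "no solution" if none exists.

4793367

First find gcd(1377706, 5846017):
5846017 = 4·1377706 + 335193
1377706 = 4·335193 + 36934
335193 = 9·36934 + 2787
36934 = 13·2787 + 703
2787 = 3·703 + 678
703 = 1·678 + 25
678 = 27·25 + 3
25 = 8·3 + 1
3 = 3·1 + 0
gcd = 1, so a unique solution mod 5846017 exists.
Back-substitute for the Bézout coefficients:
1 = 25 − 8·3
1 = −8·678 + 217·25
1 = 217·703 − 225·678
1 = −225·2787 + 892·703
1 = 892·36934 − 11821·2787
1 = −11821·335193 + 107281·36934
1 = 107281·1377706 − 440945·335193
1 = −440945·5846017 + 1871061·1377706
So 1377706·(1871061) ≡ 1 (mod 5846017), giving 1377706⁻¹ ≡ 1871061.
x ≡ 1377706⁻¹·2600358 ≡ 1871061·2600358 ≡ 4793367 (mod 5846017).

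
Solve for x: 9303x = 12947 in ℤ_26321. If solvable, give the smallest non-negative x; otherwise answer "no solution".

First find gcd(9303, 26321):
26321 = 2×9303 + 7715
9303 = 1×7715 + 1588
7715 = 4×1588 + 1363
1588 = 1×1363 + 225
1363 = 6×225 + 13
225 = 17×13 + 4
13 = 3×4 + 1
4 = 4×1 + 0
gcd = 1, so a unique solution mod 26321 exists.
Back-substitute for the Bézout coefficients:
1 = 13 − 3·4
1 = −3·225 + 52·13
1 = 52·1363 − 315·225
1 = −315·1588 + 367·1363
1 = 367·7715 − 1783·1588
1 = −1783·9303 + 2150·7715
1 = 2150·26321 − 6083·9303
So 9303·(-6083) ≡ 1 (mod 26321), giving 9303⁻¹ ≡ 20238.
x ≡ 9303⁻¹·12947 ≡ 20238·12947 ≡ 22152 (mod 26321).

22152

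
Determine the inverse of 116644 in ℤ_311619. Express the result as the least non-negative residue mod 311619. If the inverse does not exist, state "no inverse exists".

no inverse exists

Euclidean algorithm on 311619, 116644:
311619 = 2×116644 + 78331
116644 = 1×78331 + 38313
78331 = 2×38313 + 1705
38313 = 22×1705 + 803
1705 = 2×803 + 99
803 = 8×99 + 11
99 = 9×11 + 0
The gcd is 11, not 1, hence no inverse exists.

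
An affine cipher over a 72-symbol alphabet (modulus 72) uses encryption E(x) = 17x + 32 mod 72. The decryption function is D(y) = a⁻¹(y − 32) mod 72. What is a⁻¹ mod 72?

17

Apply the Euclidean algorithm to 72 and 17:
72 = 4*17 + 4
17 = 4*4 + 1
4 = 4*1 + 0
gcd = 1, so the inverse exists. Back-substitute:
1 = 17 − 4·4
1 = −4·72 + 17·17
So 17·17 ≡ 1 (mod 72).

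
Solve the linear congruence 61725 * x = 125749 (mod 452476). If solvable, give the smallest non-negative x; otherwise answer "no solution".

290481

First find gcd(61725, 452476):
452476 = 7*61725 + 20401
61725 = 3*20401 + 522
20401 = 39*522 + 43
522 = 12*43 + 6
43 = 7*6 + 1
6 = 6*1 + 0
gcd = 1, so a unique solution mod 452476 exists.
Back-substitute for the Bézout coefficients:
1 = 43 − 7·6
1 = −7·522 + 85·43
1 = 85·20401 − 3322·522
1 = −3322·61725 + 10051·20401
1 = 10051·452476 − 73679·61725
So 61725·(-73679) ≡ 1 (mod 452476), giving 61725⁻¹ ≡ 378797.
x ≡ 61725⁻¹·125749 ≡ 378797·125749 ≡ 290481 (mod 452476).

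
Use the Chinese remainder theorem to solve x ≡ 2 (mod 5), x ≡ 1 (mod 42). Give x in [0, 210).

Write x = 2 + 5·k. Then 5·k ≡ 1 − 2 ≡ 41 (mod 42).
Need 5⁻¹ mod 42. Extended Euclid on (42, 5):
42 = 8*5 + 2
5 = 2*2 + 1
2 = 2*1 + 0
Back-substitute:
1 = 5 − 2·2
1 = −2·42 + 17·5
5⁻¹ ≡ 17 (mod 42), so k ≡ 17·41 ≡ 25 (mod 42).
x = 2 + 5·25 = 127.

127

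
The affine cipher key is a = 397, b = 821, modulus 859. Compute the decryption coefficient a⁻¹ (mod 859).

370

Apply the Euclidean algorithm to 859 and 397:
859 = 2*397 + 65
397 = 6*65 + 7
65 = 9*7 + 2
7 = 3*2 + 1
2 = 2*1 + 0
Since gcd(397, 859) = 1, back-substitute to write 1 as a combination:
1 = 7 − 3·2
1 = −3·65 + 28·7
1 = 28·397 − 171·65
1 = −171·859 + 370·397
So 397·370 ≡ 1 (mod 859).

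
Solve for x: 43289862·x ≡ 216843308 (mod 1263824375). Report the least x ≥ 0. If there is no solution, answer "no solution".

First find gcd(43289862, 1263824375):
1263824375 = 29·43289862 + 8418377
43289862 = 5·8418377 + 1197977
8418377 = 7·1197977 + 32538
1197977 = 36·32538 + 26609
32538 = 1·26609 + 5929
26609 = 4·5929 + 2893
5929 = 2·2893 + 143
2893 = 20·143 + 33
143 = 4·33 + 11
33 = 3·11 + 0
gcd = 11 and 11 | 216843308, so solutions exist. Divide through by 11: 3935442x ≡ 19713028 (mod 114893125).
Now find 3935442⁻¹ mod 114893125:
114893125 = 29*3935442 + 765307
3935442 = 5*765307 + 108907
765307 = 7*108907 + 2958
108907 = 36*2958 + 2419
2958 = 1*2419 + 539
2419 = 4*539 + 263
539 = 2*263 + 13
263 = 20*13 + 3
13 = 4*3 + 1
3 = 3*1 + 0
Back-substitute:
1 = 13 − 4·3
1 = −4·263 + 81·13
1 = 81·539 − 166·263
1 = −166·2419 + 745·539
1 = 745·2958 − 911·2419
1 = −911·108907 + 33541·2958
1 = 33541·765307 − 235698·108907
1 = −235698·3935442 + 1212031·765307
1 = 1212031·114893125 − 35384597·3935442
So 3935442·(-35384597) ≡ 1 (mod 114893125), i.e. 3935442⁻¹ ≡ 79508528.
Then x ≡ 79508528·19713028 ≡ 95459659 (mod 114893125); the smallest non-negative solution is x = 95459659.

95459659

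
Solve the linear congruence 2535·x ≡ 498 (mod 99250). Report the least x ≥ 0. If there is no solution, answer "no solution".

gcd(2535, 99250):
99250 = 39·2535 + 385
2535 = 6·385 + 225
385 = 1·225 + 160
225 = 1·160 + 65
160 = 2·65 + 30
65 = 2·30 + 5
30 = 6·5 + 0
gcd = 5, but 5 ∤ 498, so the congruence has no solution.

no solution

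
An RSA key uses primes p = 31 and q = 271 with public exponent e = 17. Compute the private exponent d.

φ(n) = (p−1)(q−1) = 30·270 = 8100.
Need d with 17·d ≡ 1 (mod 8100). Apply the extended Euclidean algorithm:
8100 = 476×17 + 8
17 = 2×8 + 1
8 = 8×1 + 0
Back-substitute:
1 = 17 − 2·8
1 = −2·8100 + 953·17
So 17·953 ≡ 1 (mod 8100), hence d = 953.

953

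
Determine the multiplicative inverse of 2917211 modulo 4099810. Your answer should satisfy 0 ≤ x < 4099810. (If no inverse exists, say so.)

no inverse exists

Euclidean algorithm on 4099810, 2917211:
4099810 = 1*2917211 + 1182599
2917211 = 2*1182599 + 552013
1182599 = 2*552013 + 78573
552013 = 7*78573 + 2002
78573 = 39*2002 + 495
2002 = 4*495 + 22
495 = 22*22 + 11
22 = 2*11 + 0
gcd(2917211, 4099810) = 11 ≠ 1, so 2917211 has no multiplicative inverse modulo 4099810.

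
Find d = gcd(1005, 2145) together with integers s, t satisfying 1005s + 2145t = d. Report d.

Repeated division:
2145 = 2*1005 + 135
1005 = 7*135 + 60
135 = 2*60 + 15
60 = 4*15 + 0
gcd(1005, 2145) = 15.
Back-substituting:
15 = 135 − 2·60
15 = −2·1005 + 15·135
15 = 15·2145 − 32·1005
So 15 = (15)·2145 + (-32)·1005.

15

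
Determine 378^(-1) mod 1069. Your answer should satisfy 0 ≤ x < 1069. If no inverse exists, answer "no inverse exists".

Run Euclid on (1069, 378):
1069 = 2*378 + 313
378 = 1*313 + 65
313 = 4*65 + 53
65 = 1*53 + 12
53 = 4*12 + 5
12 = 2*5 + 2
5 = 2*2 + 1
2 = 2*1 + 0
The gcd is 1. Working backward:
1 = 5 − 2·2
1 = −2·12 + 5·5
1 = 5·53 − 22·12
1 = −22·65 + 27·53
1 = 27·313 − 130·65
1 = −130·378 + 157·313
1 = 157·1069 − 444·378
So 378·(-444) ≡ 1 (mod 1069), and -444 ≡ 625 (mod 1069).

625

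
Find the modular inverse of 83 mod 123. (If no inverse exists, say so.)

Extended Euclidean algorithm:
123 = 1×83 + 40
83 = 2×40 + 3
40 = 13×3 + 1
3 = 3×1 + 0
The gcd is 1. Working backward:
1 = 40 − 13·3
1 = −13·83 + 27·40
1 = 27·123 − 40·83
So 83·(-40) ≡ 1 (mod 123), and -40 ≡ 83 (mod 123).

83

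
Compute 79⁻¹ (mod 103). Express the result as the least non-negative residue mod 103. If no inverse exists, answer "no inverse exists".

Extended Euclidean algorithm:
103 = 1×79 + 24
79 = 3×24 + 7
24 = 3×7 + 3
7 = 2×3 + 1
3 = 3×1 + 0
Since gcd(79, 103) = 1, back-substitute to write 1 as a combination:
1 = 7 − 2·3
1 = −2·24 + 7·7
1 = 7·79 − 23·24
1 = −23·103 + 30·79
So 79·30 ≡ 1 (mod 103).

30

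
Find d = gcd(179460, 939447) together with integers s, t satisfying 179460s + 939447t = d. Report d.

9

Apply Euclid's algorithm to 939447 and 179460:
939447 = 5*179460 + 42147
179460 = 4*42147 + 10872
42147 = 3*10872 + 9531
10872 = 1*9531 + 1341
9531 = 7*1341 + 144
1341 = 9*144 + 45
144 = 3*45 + 9
45 = 5*9 + 0
gcd(179460, 939447) = 9.
Back-substituting:
9 = 144 − 3·45
9 = −3·1341 + 28·144
9 = 28·9531 − 199·1341
9 = −199·10872 + 227·9531
9 = 227·42147 − 880·10872
9 = −880·179460 + 3747·42147
9 = 3747·939447 − 19615·179460
So 9 = (3747)·939447 + (-19615)·179460.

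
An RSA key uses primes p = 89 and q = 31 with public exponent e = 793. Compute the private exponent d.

2377

φ(n) = (p−1)(q−1) = 88·30 = 2640.
Need d with 793·d ≡ 1 (mod 2640). Apply the extended Euclidean algorithm:
2640 = 3×793 + 261
793 = 3×261 + 10
261 = 26×10 + 1
10 = 10×1 + 0
Back-substitute:
1 = 261 − 26·10
1 = −26·793 + 79·261
1 = 79·2640 − 263·793
So 793·(-263) ≡ 1 (mod 2640), hence d ≡ -263 ≡ 2377 (mod 2640).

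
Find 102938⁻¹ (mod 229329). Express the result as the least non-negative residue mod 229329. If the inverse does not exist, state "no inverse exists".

Extended Euclidean algorithm:
229329 = 2*102938 + 23453
102938 = 4*23453 + 9126
23453 = 2*9126 + 5201
9126 = 1*5201 + 3925
5201 = 1*3925 + 1276
3925 = 3*1276 + 97
1276 = 13*97 + 15
97 = 6*15 + 7
15 = 2*7 + 1
7 = 7*1 + 0
The gcd is 1. Working backward:
1 = 15 − 2·7
1 = −2·97 + 13·15
1 = 13·1276 − 171·97
1 = −171·3925 + 526·1276
1 = 526·5201 − 697·3925
1 = −697·9126 + 1223·5201
1 = 1223·23453 − 3143·9126
1 = −3143·102938 + 13795·23453
1 = 13795·229329 − 30733·102938
Thus 102938·(-30733) ≡ 1 (mod 229329); reducing, -30733 mod 229329 = 198596.

198596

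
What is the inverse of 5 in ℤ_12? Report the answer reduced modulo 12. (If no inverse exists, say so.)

gcd(12, 5) by repeated division:
12 = 2*5 + 2
5 = 2*2 + 1
2 = 2*1 + 0
The gcd is 1. Working backward:
1 = 5 − 2·2
1 = −2·12 + 5·5
So 5·5 ≡ 1 (mod 12).

5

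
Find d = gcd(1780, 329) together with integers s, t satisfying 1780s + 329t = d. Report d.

Apply Euclid's algorithm to 1780 and 329:
1780 = 5×329 + 135
329 = 2×135 + 59
135 = 2×59 + 17
59 = 3×17 + 8
17 = 2×8 + 1
8 = 8×1 + 0
gcd(1780, 329) = 1.
Back-substituting:
1 = 17 − 2·8
1 = −2·59 + 7·17
1 = 7·135 − 16·59
1 = −16·329 + 39·135
1 = 39·1780 − 211·329
So 1 = (39)·1780 + (-211)·329.

1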